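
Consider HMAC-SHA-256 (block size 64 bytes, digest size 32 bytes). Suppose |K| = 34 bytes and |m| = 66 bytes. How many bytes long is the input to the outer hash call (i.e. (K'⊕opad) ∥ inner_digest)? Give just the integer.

Key is 34 ≤ 64 bytes, zero-padded: |K'| = 64.
Outer input = (K'⊕opad) ∥ H(inner) → 64 + 32 = 96 bytes.

96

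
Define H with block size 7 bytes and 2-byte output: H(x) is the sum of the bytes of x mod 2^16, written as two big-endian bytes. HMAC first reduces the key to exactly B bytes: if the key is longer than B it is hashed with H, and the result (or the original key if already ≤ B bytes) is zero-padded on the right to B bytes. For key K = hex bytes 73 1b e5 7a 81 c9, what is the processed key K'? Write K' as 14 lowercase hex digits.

731be57a81c900

Key hex bytes 73 1b e5 7a 81 c9 is 6 bytes ≤ B = 7; zero-pad to 7 bytes: K' = 73 1b e5 7a 81 c9 00.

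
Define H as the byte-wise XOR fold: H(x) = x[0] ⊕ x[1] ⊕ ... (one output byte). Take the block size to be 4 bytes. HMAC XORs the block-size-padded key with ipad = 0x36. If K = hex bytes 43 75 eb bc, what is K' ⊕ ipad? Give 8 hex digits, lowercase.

7543dd8a

Key hex bytes 43 75 eb bc is exactly B = 4 bytes: K' = 43 75 eb bc.
XOR each byte with 0x36: 43⊕36=75, 75⊕36=43, eb⊕36=dd, bc⊕36=8a.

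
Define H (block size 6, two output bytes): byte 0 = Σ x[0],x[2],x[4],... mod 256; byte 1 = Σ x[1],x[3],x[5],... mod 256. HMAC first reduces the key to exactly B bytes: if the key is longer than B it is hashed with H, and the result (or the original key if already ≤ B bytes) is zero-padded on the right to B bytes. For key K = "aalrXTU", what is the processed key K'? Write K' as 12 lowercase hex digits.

|K| = 7 > B = 6, so first hash the key.
H(K): even-index sum = 378 mod 256 = 122; odd-index sum = 295 mod 256 = 39 → 7a 27.
Zero-pad H(K) = 7a 27 to 6 bytes: K' = 7a 27 00 00 00 00.

7a2700000000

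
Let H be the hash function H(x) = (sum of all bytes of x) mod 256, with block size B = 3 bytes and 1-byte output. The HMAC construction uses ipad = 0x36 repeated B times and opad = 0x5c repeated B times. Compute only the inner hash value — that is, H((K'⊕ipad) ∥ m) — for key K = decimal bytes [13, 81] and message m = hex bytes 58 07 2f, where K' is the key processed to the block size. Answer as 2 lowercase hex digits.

Key decimal bytes [13, 81] = 0d 51 is 2 bytes ≤ B = 3; zero-pad to 3 bytes: K' = 0d 51 00.
K' ⊕ ipad = 3b 67 36.
Inner input = 3b 67 36 ∥ 58 07 2f.
Inner hash: sum = 59+103+54+88+7+47 = 358; mod 256 = 102 → 66.

66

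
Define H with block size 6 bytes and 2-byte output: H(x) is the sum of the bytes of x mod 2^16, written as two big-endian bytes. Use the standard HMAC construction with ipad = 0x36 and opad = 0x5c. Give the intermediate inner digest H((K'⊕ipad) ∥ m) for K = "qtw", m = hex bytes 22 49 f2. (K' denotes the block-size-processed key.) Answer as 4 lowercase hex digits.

Key "qtw" = 71 74 77 is 3 bytes ≤ B = 6; zero-pad to 6 bytes: K' = 71 74 77 00 00 00.
K' ⊕ ipad = 47 42 41 36 36 36.
Inner input = 47 42 41 36 36 36 ∥ 22 49 f2.
Inner hash: sum = 71+66+65+54+54+54+34+73+242 = 713 → 02 c9.

02c9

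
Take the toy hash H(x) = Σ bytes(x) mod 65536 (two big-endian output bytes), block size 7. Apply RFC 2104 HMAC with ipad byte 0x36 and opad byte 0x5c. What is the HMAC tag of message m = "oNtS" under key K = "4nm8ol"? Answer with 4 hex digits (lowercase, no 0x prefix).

0221

Key "4nm8ol" = 34 6e 6d 38 6f 6c is 6 bytes ≤ B = 7; zero-pad to 7 bytes: K' = 34 6e 6d 38 6f 6c 00.
K' ⊕ ipad = 02 58 5b 0e 59 5a 36.  K' ⊕ opad = 68 32 31 64 33 30 5c.
Inner input = (K'⊕ipad) ∥ m = 02 58 5b 0e 59 5a 36 ∥ 6f 4e 74 53.
Inner hash: sum = 2+88+91+14+89+90+54+111+78+116+83 = 816 → 03 30.
Outer input = (K'⊕opad) ∥ inner = 68 32 31 64 33 30 5c ∥ 03 30.
Outer hash (tag): sum = 104+50+49+100+51+48+92+3+48 = 545 → 02 21.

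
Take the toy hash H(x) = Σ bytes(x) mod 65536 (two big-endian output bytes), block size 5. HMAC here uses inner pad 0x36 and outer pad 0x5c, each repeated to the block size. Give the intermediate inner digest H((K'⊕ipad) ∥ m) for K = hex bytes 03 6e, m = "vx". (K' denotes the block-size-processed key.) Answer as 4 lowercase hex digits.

021d

Key hex bytes 03 6e is 2 bytes ≤ B = 5; zero-pad to 5 bytes: K' = 03 6e 00 00 00.
K' ⊕ ipad = 35 58 36 36 36.
Inner input = 35 58 36 36 36 ∥ 76 78.
Inner hash: sum = 53+88+54+54+54+118+120 = 541 → 02 1d.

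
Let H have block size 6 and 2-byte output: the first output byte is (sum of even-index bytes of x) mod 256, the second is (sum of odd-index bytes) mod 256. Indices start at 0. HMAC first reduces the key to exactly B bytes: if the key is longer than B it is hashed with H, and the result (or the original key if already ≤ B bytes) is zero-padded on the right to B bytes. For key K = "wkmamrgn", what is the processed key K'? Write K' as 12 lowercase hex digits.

b8ac00000000

|K| = 8 > B = 6, so first hash the key.
H(K): even-index sum = 440 mod 256 = 184; odd-index sum = 428 mod 256 = 172 → b8 ac.
Zero-pad H(K) = b8 ac to 6 bytes: K' = b8 ac 00 00 00 00.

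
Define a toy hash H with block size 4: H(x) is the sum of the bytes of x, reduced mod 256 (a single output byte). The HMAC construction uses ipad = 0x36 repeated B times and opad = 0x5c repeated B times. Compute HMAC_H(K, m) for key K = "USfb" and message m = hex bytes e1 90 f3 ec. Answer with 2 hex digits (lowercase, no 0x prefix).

4c

Key "USfb" = 55 53 66 62 is exactly B = 4 bytes: K' = 55 53 66 62.
K' ⊕ ipad = 63 65 50 54.  K' ⊕ opad = 09 0f 3a 3e.
Inner input = (K'⊕ipad) ∥ m = 63 65 50 54 ∥ e1 90 f3 ec.
Inner hash: sum = 99+101+80+84+225+144+243+236 = 1212; mod 256 = 188 → bc.
Outer input = (K'⊕opad) ∥ inner = 09 0f 3a 3e ∥ bc.
Outer hash (tag): sum = 9+15+58+62+188 = 332; mod 256 = 76 → 4c.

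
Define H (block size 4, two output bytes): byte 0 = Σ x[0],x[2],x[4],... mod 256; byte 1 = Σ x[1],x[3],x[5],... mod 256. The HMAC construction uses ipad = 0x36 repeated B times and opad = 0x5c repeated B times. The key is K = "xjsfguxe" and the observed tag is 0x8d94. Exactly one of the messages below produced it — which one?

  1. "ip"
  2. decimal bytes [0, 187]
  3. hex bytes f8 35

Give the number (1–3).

1

Key "xjsfguxe" = 78 6a 73 66 67 75 78 65 is 8 bytes > B = 4, so hash it first: H(key) = ca aa, then zero-pad to 4 bytes: K' = ca aa 00 00.
K' ⊕ ipad = fc 9c 36 36; K' ⊕ opad = 96 f6 5c 5c.
m1: inner = H(fc 9c 36 36 69 70) = 9b 42; tag = H(96 f6 5c 5c 9b 42) = 8d94 ← matches
m2: inner = H(fc 9c 36 36 00 bb) = 32 8d; tag = H(96 f6 5c 5c 32 8d) = 24df
m3: inner = H(fc 9c 36 36 f8 35) = 2a 07; tag = H(96 f6 5c 5c 2a 07) = 1c59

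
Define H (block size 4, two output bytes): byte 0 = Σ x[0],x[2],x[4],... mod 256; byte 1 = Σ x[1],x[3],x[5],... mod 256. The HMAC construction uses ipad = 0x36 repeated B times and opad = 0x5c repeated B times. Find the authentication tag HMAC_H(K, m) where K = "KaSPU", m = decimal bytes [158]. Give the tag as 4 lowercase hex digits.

a406

Key "KaSPU" = 4b 61 53 50 55 is 5 bytes > B = 4, so hash it first: H(key) = f3 b1, then zero-pad to 4 bytes: K' = f3 b1 00 00.
K' ⊕ ipad = c5 87 36 36.  K' ⊕ opad = af ed 5c 5c.
Inner input = (K'⊕ipad) ∥ m = c5 87 36 36 ∥ 9e.
Inner hash: even-index sum = 409 mod 256 = 153; odd-index sum = 189 mod 256 = 189 → 99 bd.
Outer input = (K'⊕opad) ∥ inner = af ed 5c 5c ∥ 99 bd.
Outer hash (tag): even-index sum = 420 mod 256 = 164; odd-index sum = 518 mod 256 = 6 → a4 06.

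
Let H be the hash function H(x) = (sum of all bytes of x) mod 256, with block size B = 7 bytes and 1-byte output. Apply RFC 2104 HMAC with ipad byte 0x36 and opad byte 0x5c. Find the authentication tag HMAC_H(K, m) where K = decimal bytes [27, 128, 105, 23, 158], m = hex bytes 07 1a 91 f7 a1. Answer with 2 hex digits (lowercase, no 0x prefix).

de

Key decimal bytes [27, 128, 105, 23, 158] = 1b 80 69 17 9e is 5 bytes ≤ B = 7; zero-pad to 7 bytes: K' = 1b 80 69 17 9e 00 00.
K' ⊕ ipad = 2d b6 5f 21 a8 36 36.  K' ⊕ opad = 47 dc 35 4b c2 5c 5c.
Inner input = (K'⊕ipad) ∥ m = 2d b6 5f 21 a8 36 36 ∥ 07 1a 91 f7 a1.
Inner hash: sum = 45+182+95+33+168+54+54+7+26+145+247+161 = 1217; mod 256 = 193 → c1.
Outer input = (K'⊕opad) ∥ inner = 47 dc 35 4b c2 5c 5c ∥ c1.
Outer hash (tag): sum = 71+220+53+75+194+92+92+193 = 990; mod 256 = 222 → de.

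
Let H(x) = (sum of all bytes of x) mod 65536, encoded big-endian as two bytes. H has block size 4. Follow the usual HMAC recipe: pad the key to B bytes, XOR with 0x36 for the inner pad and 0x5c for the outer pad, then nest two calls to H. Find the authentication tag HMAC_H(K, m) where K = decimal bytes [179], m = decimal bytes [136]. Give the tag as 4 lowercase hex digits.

02b3

Key decimal bytes [179] = b3 is 1 byte ≤ B = 4; zero-pad to 4 bytes: K' = b3 00 00 00.
K' ⊕ ipad = 85 36 36 36.  K' ⊕ opad = ef 5c 5c 5c.
Inner input = (K'⊕ipad) ∥ m = 85 36 36 36 ∥ 88.
Inner hash: sum = 133+54+54+54+136 = 431 → 01 af.
Outer input = (K'⊕opad) ∥ inner = ef 5c 5c 5c ∥ 01 af.
Outer hash (tag): sum = 239+92+92+92+1+175 = 691 → 02 b3.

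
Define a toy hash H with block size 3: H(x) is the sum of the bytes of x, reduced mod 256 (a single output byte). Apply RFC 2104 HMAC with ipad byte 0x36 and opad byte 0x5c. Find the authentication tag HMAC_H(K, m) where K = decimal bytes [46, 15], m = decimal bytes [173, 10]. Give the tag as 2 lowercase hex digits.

5f

Key decimal bytes [46, 15] = 2e 0f is 2 bytes ≤ B = 3; zero-pad to 3 bytes: K' = 2e 0f 00.
K' ⊕ ipad = 18 39 36.  K' ⊕ opad = 72 53 5c.
Inner input = (K'⊕ipad) ∥ m = 18 39 36 ∥ ad 0a.
Inner hash: sum = 24+57+54+173+10 = 318; mod 256 = 62 → 3e.
Outer input = (K'⊕opad) ∥ inner = 72 53 5c ∥ 3e.
Outer hash (tag): sum = 114+83+92+62 = 351; mod 256 = 95 → 5f.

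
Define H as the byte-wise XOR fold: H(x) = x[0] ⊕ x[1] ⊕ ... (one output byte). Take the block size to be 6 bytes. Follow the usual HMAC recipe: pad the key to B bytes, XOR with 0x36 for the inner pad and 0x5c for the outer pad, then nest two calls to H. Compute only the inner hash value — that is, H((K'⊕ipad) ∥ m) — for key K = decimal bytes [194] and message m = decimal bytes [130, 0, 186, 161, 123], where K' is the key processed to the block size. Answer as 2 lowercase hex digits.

20

Key decimal bytes [194] = c2 is 1 byte ≤ B = 6; zero-pad to 6 bytes: K' = c2 00 00 00 00 00.
K' ⊕ ipad = f4 36 36 36 36 36.
Inner input = f4 36 36 36 36 36 ∥ 82 00 ba a1 7b.
Inner hash: XOR f4⊕36⊕36⊕36⊕36⊕36⊕82⊕00⊕ba⊕a1⊕7b = 20.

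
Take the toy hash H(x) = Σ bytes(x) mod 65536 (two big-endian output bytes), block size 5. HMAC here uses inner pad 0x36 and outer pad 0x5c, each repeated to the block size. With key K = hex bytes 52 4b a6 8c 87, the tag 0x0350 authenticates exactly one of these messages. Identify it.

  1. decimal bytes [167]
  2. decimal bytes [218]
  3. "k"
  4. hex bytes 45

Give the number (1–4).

Key hex bytes 52 4b a6 8c 87 is exactly B = 5 bytes: K' = 52 4b a6 8c 87.
K' ⊕ ipad = 64 7d 90 ba b1; K' ⊕ opad = 0e 17 fa d0 db.
m1: inner = H(64 7d 90 ba b1 a7) = 03 83; tag = H(0e 17 fa d0 db 03 83) = 0350 ← matches
m2: inner = H(64 7d 90 ba b1 da) = 03 b6; tag = H(0e 17 fa d0 db 03 b6) = 0383
m3: inner = H(64 7d 90 ba b1 6b) = 03 47; tag = H(0e 17 fa d0 db 03 47) = 0314
m4: inner = H(64 7d 90 ba b1 45) = 03 21; tag = H(0e 17 fa d0 db 03 21) = 02ee

1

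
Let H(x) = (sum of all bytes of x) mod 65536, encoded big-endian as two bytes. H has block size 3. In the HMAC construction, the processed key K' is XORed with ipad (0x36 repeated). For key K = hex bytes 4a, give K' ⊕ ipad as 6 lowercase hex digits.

Key hex bytes 4a is 1 byte ≤ B = 3; zero-pad to 3 bytes: K' = 4a 00 00.
XOR each byte with 0x36: 4a⊕36=7c, 00⊕36=36, 00⊕36=36.

7c3636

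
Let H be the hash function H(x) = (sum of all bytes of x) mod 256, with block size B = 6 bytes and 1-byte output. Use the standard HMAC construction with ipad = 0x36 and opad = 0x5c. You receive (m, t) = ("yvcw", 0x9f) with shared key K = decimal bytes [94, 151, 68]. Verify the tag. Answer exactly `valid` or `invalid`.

invalid

Key decimal bytes [94, 151, 68] = 5e 97 44 is 3 bytes ≤ B = 6; zero-pad to 6 bytes: K' = 5e 97 44 00 00 00.
K' ⊕ ipad = 68 a1 72 36 36 36; K' ⊕ opad = 02 cb 18 5c 5c 5c.
Inner hash: sum = 104+161+114+54+54+54+121+118+99+119 = 998; mod 256 = 230 → e6.
Outer hash (recomputed tag): sum = 2+203+24+92+92+92+230 = 735; mod 256 = 223 → df.
Recomputed tag = df; claimed = 9f → mismatch.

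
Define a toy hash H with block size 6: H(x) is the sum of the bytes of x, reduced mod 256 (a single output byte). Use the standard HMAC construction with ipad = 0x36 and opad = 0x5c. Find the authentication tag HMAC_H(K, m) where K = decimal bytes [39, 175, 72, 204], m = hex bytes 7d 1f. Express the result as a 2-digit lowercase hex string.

f4

Key decimal bytes [39, 175, 72, 204] = 27 af 48 cc is 4 bytes ≤ B = 6; zero-pad to 6 bytes: K' = 27 af 48 cc 00 00.
K' ⊕ ipad = 11 99 7e fa 36 36.  K' ⊕ opad = 7b f3 14 90 5c 5c.
Inner input = (K'⊕ipad) ∥ m = 11 99 7e fa 36 36 ∥ 7d 1f.
Inner hash: sum = 17+153+126+250+54+54+125+31 = 810; mod 256 = 42 → 2a.
Outer input = (K'⊕opad) ∥ inner = 7b f3 14 90 5c 5c ∥ 2a.
Outer hash (tag): sum = 123+243+20+144+92+92+42 = 756; mod 256 = 244 → f4.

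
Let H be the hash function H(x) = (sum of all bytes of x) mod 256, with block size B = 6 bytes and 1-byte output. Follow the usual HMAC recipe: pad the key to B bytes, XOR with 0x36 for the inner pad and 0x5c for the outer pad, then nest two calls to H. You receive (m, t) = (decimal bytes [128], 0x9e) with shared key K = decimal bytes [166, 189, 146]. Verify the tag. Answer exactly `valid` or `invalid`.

valid

Key decimal bytes [166, 189, 146] = a6 bd 92 is 3 bytes ≤ B = 6; zero-pad to 6 bytes: K' = a6 bd 92 00 00 00.
K' ⊕ ipad = 90 8b a4 36 36 36; K' ⊕ opad = fa e1 ce 5c 5c 5c.
Inner hash: sum = 144+139+164+54+54+54+128 = 737; mod 256 = 225 → e1.
Outer hash (recomputed tag): sum = 250+225+206+92+92+92+225 = 1182; mod 256 = 158 → 9e.
Recomputed tag = 9e; claimed = 9e → match.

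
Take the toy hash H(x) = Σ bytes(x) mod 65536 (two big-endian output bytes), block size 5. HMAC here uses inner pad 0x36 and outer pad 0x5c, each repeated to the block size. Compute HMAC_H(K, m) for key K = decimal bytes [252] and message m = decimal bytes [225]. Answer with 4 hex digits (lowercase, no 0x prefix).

0295

Key decimal bytes [252] = fc is 1 byte ≤ B = 5; zero-pad to 5 bytes: K' = fc 00 00 00 00.
K' ⊕ ipad = ca 36 36 36 36.  K' ⊕ opad = a0 5c 5c 5c 5c.
Inner input = (K'⊕ipad) ∥ m = ca 36 36 36 36 ∥ e1.
Inner hash: sum = 202+54+54+54+54+225 = 643 → 02 83.
Outer input = (K'⊕opad) ∥ inner = a0 5c 5c 5c 5c ∥ 02 83.
Outer hash (tag): sum = 160+92+92+92+92+2+131 = 661 → 02 95.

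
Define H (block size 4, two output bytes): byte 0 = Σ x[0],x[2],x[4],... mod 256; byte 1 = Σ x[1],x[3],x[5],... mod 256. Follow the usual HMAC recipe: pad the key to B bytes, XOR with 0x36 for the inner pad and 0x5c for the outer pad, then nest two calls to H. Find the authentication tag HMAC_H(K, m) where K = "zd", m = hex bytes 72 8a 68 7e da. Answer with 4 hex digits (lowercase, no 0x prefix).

Key "zd" = 7a 64 is 2 bytes ≤ B = 4; zero-pad to 4 bytes: K' = 7a 64 00 00.
K' ⊕ ipad = 4c 52 36 36.  K' ⊕ opad = 26 38 5c 5c.
Inner input = (K'⊕ipad) ∥ m = 4c 52 36 36 ∥ 72 8a 68 7e da.
Inner hash: even-index sum = 566 mod 256 = 54; odd-index sum = 400 mod 256 = 144 → 36 90.
Outer input = (K'⊕opad) ∥ inner = 26 38 5c 5c ∥ 36 90.
Outer hash (tag): even-index sum = 184 mod 256 = 184; odd-index sum = 292 mod 256 = 36 → b8 24.

b824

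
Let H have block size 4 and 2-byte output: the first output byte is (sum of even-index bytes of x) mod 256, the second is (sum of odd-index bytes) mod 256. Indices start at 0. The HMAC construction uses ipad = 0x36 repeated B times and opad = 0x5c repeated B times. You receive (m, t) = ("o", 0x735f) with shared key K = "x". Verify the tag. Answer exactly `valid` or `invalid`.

Key "x" = 78 is 1 byte ≤ B = 4; zero-pad to 4 bytes: K' = 78 00 00 00.
K' ⊕ ipad = 4e 36 36 36; K' ⊕ opad = 24 5c 5c 5c.
Inner hash: even-index sum = 243 mod 256 = 243; odd-index sum = 108 mod 256 = 108 → f3 6c.
Outer hash (recomputed tag): even-index sum = 371 mod 256 = 115; odd-index sum = 292 mod 256 = 36 → 73 24.
Recomputed tag = 7324; claimed = 735f → mismatch.

invalid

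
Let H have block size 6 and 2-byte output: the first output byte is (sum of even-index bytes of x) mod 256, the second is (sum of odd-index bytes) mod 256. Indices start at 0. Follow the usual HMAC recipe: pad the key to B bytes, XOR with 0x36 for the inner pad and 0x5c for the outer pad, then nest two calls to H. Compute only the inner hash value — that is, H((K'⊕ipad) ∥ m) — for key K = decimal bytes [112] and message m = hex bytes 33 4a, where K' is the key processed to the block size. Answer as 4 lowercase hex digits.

e5ec

Key decimal bytes [112] = 70 is 1 byte ≤ B = 6; zero-pad to 6 bytes: K' = 70 00 00 00 00 00.
K' ⊕ ipad = 46 36 36 36 36 36.
Inner input = 46 36 36 36 36 36 ∥ 33 4a.
Inner hash: even-index sum = 229 mod 256 = 229; odd-index sum = 236 mod 256 = 236 → e5 ec.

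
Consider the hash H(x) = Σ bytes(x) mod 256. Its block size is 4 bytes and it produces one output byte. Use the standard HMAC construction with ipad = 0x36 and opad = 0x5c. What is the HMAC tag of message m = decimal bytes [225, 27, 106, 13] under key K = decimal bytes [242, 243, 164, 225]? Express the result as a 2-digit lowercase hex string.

Key decimal bytes [242, 243, 164, 225] = f2 f3 a4 e1 is exactly B = 4 bytes: K' = f2 f3 a4 e1.
K' ⊕ ipad = c4 c5 92 d7.  K' ⊕ opad = ae af f8 bd.
Inner input = (K'⊕ipad) ∥ m = c4 c5 92 d7 ∥ e1 1b 6a 0d.
Inner hash: sum = 196+197+146+215+225+27+106+13 = 1125; mod 256 = 101 → 65.
Outer input = (K'⊕opad) ∥ inner = ae af f8 bd ∥ 65.
Outer hash (tag): sum = 174+175+248+189+101 = 887; mod 256 = 119 → 77.

77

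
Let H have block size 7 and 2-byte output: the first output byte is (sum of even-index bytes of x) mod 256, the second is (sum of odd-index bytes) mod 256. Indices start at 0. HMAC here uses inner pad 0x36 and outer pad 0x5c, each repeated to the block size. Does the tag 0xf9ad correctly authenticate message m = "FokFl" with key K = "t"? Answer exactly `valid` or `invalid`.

Key "t" = 74 is 1 byte ≤ B = 7; zero-pad to 7 bytes: K' = 74 00 00 00 00 00 00.
K' ⊕ ipad = 42 36 36 36 36 36 36; K' ⊕ opad = 28 5c 5c 5c 5c 5c 5c.
Inner hash: even-index sum = 409 mod 256 = 153; odd-index sum = 447 mod 256 = 191 → 99 bf.
Outer hash (recomputed tag): even-index sum = 507 mod 256 = 251; odd-index sum = 429 mod 256 = 173 → fb ad.
Recomputed tag = fbad; claimed = f9ad → mismatch.

invalid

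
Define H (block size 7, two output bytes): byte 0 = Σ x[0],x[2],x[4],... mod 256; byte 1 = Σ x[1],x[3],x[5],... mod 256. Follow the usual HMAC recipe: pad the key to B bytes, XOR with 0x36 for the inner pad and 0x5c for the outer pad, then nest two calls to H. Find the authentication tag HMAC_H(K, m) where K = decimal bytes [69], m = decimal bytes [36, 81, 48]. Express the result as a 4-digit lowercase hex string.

Key decimal bytes [69] = 45 is 1 byte ≤ B = 7; zero-pad to 7 bytes: K' = 45 00 00 00 00 00 00.
K' ⊕ ipad = 73 36 36 36 36 36 36.  K' ⊕ opad = 19 5c 5c 5c 5c 5c 5c.
Inner input = (K'⊕ipad) ∥ m = 73 36 36 36 36 36 36 ∥ 24 51 30.
Inner hash: even-index sum = 358 mod 256 = 102; odd-index sum = 246 mod 256 = 246 → 66 f6.
Outer input = (K'⊕opad) ∥ inner = 19 5c 5c 5c 5c 5c 5c ∥ 66 f6.
Outer hash (tag): even-index sum = 547 mod 256 = 35; odd-index sum = 378 mod 256 = 122 → 23 7a.

237a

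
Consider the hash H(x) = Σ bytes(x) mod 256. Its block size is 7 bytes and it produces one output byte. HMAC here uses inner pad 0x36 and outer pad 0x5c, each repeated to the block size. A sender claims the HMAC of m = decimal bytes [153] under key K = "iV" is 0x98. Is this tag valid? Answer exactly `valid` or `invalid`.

Key "iV" = 69 56 is 2 bytes ≤ B = 7; zero-pad to 7 bytes: K' = 69 56 00 00 00 00 00.
K' ⊕ ipad = 5f 60 36 36 36 36 36; K' ⊕ opad = 35 0a 5c 5c 5c 5c 5c.
Inner hash: sum = 95+96+54+54+54+54+54+153 = 614; mod 256 = 102 → 66.
Outer hash (recomputed tag): sum = 53+10+92+92+92+92+92+102 = 625; mod 256 = 113 → 71.
Recomputed tag = 71; claimed = 98 → mismatch.

invalid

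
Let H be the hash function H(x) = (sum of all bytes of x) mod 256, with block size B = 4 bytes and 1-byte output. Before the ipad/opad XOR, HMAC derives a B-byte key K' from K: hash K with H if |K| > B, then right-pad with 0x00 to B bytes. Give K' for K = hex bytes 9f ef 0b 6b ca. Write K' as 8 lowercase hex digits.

ce000000

|K| = 5 > B = 4, so first hash the key.
H(K): sum = 159+239+11+107+202 = 718; mod 256 = 206 → ce.
Zero-pad H(K) = ce to 4 bytes: K' = ce 00 00 00.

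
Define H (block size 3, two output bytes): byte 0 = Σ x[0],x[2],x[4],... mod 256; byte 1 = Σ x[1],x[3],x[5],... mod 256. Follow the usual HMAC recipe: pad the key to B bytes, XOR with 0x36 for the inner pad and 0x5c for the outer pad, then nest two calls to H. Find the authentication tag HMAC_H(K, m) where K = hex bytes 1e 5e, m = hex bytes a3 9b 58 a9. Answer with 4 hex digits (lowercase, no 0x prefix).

Key hex bytes 1e 5e is 2 bytes ≤ B = 3; zero-pad to 3 bytes: K' = 1e 5e 00.
K' ⊕ ipad = 28 68 36.  K' ⊕ opad = 42 02 5c.
Inner input = (K'⊕ipad) ∥ m = 28 68 36 ∥ a3 9b 58 a9.
Inner hash: even-index sum = 418 mod 256 = 162; odd-index sum = 355 mod 256 = 99 → a2 63.
Outer input = (K'⊕opad) ∥ inner = 42 02 5c ∥ a2 63.
Outer hash (tag): even-index sum = 257 mod 256 = 1; odd-index sum = 164 mod 256 = 164 → 01 a4.

01a4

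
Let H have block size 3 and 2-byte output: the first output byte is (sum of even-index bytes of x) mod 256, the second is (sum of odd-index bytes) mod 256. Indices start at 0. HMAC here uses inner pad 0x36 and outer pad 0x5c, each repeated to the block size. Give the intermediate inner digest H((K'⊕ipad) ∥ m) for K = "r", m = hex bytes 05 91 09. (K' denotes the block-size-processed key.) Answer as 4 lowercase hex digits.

0b44

Key "r" = 72 is 1 byte ≤ B = 3; zero-pad to 3 bytes: K' = 72 00 00.
K' ⊕ ipad = 44 36 36.
Inner input = 44 36 36 ∥ 05 91 09.
Inner hash: even-index sum = 267 mod 256 = 11; odd-index sum = 68 mod 256 = 68 → 0b 44.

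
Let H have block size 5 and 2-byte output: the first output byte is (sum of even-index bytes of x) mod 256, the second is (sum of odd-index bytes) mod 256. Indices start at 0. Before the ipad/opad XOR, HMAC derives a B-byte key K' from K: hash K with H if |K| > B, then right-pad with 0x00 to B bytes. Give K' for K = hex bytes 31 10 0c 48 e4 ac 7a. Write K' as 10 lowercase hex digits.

|K| = 7 > B = 5, so first hash the key.
H(K): even-index sum = 411 mod 256 = 155; odd-index sum = 260 mod 256 = 4 → 9b 04.
Zero-pad H(K) = 9b 04 to 5 bytes: K' = 9b 04 00 00 00.

9b04000000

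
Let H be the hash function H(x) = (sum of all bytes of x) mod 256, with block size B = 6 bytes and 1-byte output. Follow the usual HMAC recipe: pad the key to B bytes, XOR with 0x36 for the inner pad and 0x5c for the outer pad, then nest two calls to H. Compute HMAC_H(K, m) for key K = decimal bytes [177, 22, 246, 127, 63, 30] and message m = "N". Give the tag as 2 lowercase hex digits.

d8

Key decimal bytes [177, 22, 246, 127, 63, 30] = b1 16 f6 7f 3f 1e is exactly B = 6 bytes: K' = b1 16 f6 7f 3f 1e.
K' ⊕ ipad = 87 20 c0 49 09 28.  K' ⊕ opad = ed 4a aa 23 63 42.
Inner input = (K'⊕ipad) ∥ m = 87 20 c0 49 09 28 ∥ 4e.
Inner hash: sum = 135+32+192+73+9+40+78 = 559; mod 256 = 47 → 2f.
Outer input = (K'⊕opad) ∥ inner = ed 4a aa 23 63 42 ∥ 2f.
Outer hash (tag): sum = 237+74+170+35+99+66+47 = 728; mod 256 = 216 → d8.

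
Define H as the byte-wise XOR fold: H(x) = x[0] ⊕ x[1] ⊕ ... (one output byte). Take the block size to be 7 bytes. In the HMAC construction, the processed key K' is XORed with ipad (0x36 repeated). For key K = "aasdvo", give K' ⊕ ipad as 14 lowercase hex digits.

Key "aasdvo" = 61 61 73 64 76 6f is 6 bytes ≤ B = 7; zero-pad to 7 bytes: K' = 61 61 73 64 76 6f 00.
XOR each byte with 0x36: 61⊕36=57, 61⊕36=57, 73⊕36=45, 64⊕36=52, 76⊕36=40, 6f⊕36=59, 00⊕36=36.

57574552405936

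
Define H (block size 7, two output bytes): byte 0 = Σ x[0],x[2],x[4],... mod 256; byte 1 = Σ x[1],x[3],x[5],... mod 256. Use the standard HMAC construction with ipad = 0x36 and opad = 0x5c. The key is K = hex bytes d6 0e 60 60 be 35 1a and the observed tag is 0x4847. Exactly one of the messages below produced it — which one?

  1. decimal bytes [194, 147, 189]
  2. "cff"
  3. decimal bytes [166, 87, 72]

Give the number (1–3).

Key hex bytes d6 0e 60 60 be 35 1a is exactly B = 7 bytes: K' = d6 0e 60 60 be 35 1a.
K' ⊕ ipad = e0 38 56 56 88 03 2c; K' ⊕ opad = 8a 52 3c 3c e2 69 46.
m1: inner = H(e0 38 56 56 88 03 2c c2 93 bd) = 7d 10; tag = H(8a 52 3c 3c e2 69 46 7d 10) = fe74
m2: inner = H(e0 38 56 56 88 03 2c 63 66 66) = 50 5a; tag = H(8a 52 3c 3c e2 69 46 50 5a) = 4847 ← matches
m3: inner = H(e0 38 56 56 88 03 2c a6 57 48) = 41 7f; tag = H(8a 52 3c 3c e2 69 46 41 7f) = 6d38

2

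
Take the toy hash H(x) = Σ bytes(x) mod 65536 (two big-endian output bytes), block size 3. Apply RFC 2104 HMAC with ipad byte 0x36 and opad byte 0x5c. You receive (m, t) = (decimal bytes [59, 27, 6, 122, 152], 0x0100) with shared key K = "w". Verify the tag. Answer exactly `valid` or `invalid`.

valid

Key "w" = 77 is 1 byte ≤ B = 3; zero-pad to 3 bytes: K' = 77 00 00.
K' ⊕ ipad = 41 36 36; K' ⊕ opad = 2b 5c 5c.
Inner hash: sum = 65+54+54+59+27+6+122+152 = 539 → 02 1b.
Outer hash (recomputed tag): sum = 43+92+92+2+27 = 256 → 01 00.
Recomputed tag = 0100; claimed = 0100 → match.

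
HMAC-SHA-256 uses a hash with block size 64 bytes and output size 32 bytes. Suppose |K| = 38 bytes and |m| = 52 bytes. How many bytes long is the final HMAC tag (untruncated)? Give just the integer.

32

The tag is one SHA-256 digest: 32 bytes.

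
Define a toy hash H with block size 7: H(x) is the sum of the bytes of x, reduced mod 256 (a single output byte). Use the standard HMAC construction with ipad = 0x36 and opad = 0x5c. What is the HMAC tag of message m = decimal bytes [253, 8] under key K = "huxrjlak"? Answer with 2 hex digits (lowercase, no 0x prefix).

05

Key "huxrjlak" = 68 75 78 72 6a 6c 61 6b is 8 bytes > B = 7, so hash it first: H(key) = 69, then zero-pad to 7 bytes: K' = 69 00 00 00 00 00 00.
K' ⊕ ipad = 5f 36 36 36 36 36 36.  K' ⊕ opad = 35 5c 5c 5c 5c 5c 5c.
Inner input = (K'⊕ipad) ∥ m = 5f 36 36 36 36 36 36 ∥ fd 08.
Inner hash: sum = 95+54+54+54+54+54+54+253+8 = 680; mod 256 = 168 → a8.
Outer input = (K'⊕opad) ∥ inner = 35 5c 5c 5c 5c 5c 5c ∥ a8.
Outer hash (tag): sum = 53+92+92+92+92+92+92+168 = 773; mod 256 = 5 → 05.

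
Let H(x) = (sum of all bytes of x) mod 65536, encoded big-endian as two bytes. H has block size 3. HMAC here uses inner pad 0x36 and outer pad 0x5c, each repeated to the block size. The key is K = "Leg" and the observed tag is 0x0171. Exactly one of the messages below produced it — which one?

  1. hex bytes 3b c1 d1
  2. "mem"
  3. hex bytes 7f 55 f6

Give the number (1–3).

1

Key "Leg" = 4c 65 67 is exactly B = 3 bytes: K' = 4c 65 67.
K' ⊕ ipad = 7a 53 51; K' ⊕ opad = 10 39 3b.
m1: inner = H(7a 53 51 3b c1 d1) = 02 eb; tag = H(10 39 3b 02 eb) = 0171 ← matches
m2: inner = H(7a 53 51 6d 65 6d) = 02 5d; tag = H(10 39 3b 02 5d) = 00e3
m3: inner = H(7a 53 51 7f 55 f6) = 02 e8; tag = H(10 39 3b 02 e8) = 016e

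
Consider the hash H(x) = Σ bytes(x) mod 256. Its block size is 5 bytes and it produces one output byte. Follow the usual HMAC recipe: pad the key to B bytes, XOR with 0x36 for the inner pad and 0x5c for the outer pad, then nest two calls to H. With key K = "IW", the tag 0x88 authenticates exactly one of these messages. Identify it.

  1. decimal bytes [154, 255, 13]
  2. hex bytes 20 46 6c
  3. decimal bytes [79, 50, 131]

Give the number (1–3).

Key "IW" = 49 57 is 2 bytes ≤ B = 5; zero-pad to 5 bytes: K' = 49 57 00 00 00.
K' ⊕ ipad = 7f 61 36 36 36; K' ⊕ opad = 15 0b 5c 5c 5c.
m1: inner = H(7f 61 36 36 36 9a ff 0d) = 28; tag = H(15 0b 5c 5c 5c 28) = 5c
m2: inner = H(7f 61 36 36 36 20 46 6c) = 54; tag = H(15 0b 5c 5c 5c 54) = 88 ← matches
m3: inner = H(7f 61 36 36 36 4f 32 83) = 86; tag = H(15 0b 5c 5c 5c 86) = ba

2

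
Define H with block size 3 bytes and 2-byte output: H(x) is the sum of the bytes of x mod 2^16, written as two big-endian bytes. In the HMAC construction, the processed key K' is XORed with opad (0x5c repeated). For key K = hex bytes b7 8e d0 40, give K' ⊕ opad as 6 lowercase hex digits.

5e095c

Key hex bytes b7 8e d0 40 is 4 bytes > B = 3, so hash it first: H(key) = 02 55, then zero-pad to 3 bytes: K' = 02 55 00.
XOR each byte with 0x5c: 02⊕5c=5e, 55⊕5c=09, 00⊕5c=5c.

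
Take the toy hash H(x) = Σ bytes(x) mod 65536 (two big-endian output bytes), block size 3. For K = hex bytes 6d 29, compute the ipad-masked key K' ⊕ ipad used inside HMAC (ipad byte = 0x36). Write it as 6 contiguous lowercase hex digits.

5b1f36

Key hex bytes 6d 29 is 2 bytes ≤ B = 3; zero-pad to 3 bytes: K' = 6d 29 00.
XOR each byte with 0x36: 6d⊕36=5b, 29⊕36=1f, 00⊕36=36.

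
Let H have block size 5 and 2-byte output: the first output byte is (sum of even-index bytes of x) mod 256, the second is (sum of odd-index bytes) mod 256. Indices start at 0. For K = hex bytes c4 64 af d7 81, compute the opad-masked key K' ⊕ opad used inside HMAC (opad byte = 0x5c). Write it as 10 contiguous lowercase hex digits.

9838f38bdd

Key hex bytes c4 64 af d7 81 is exactly B = 5 bytes: K' = c4 64 af d7 81.
XOR each byte with 0x5c: c4⊕5c=98, 64⊕5c=38, af⊕5c=f3, d7⊕5c=8b, 81⊕5c=dd.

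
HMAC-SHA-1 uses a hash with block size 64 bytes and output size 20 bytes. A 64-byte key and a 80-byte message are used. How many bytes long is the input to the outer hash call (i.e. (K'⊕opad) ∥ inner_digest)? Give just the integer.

Key is 64 ≤ 64 bytes, zero-padded: |K'| = 64.
Outer input = (K'⊕opad) ∥ H(inner) → 64 + 20 = 84 bytes.

84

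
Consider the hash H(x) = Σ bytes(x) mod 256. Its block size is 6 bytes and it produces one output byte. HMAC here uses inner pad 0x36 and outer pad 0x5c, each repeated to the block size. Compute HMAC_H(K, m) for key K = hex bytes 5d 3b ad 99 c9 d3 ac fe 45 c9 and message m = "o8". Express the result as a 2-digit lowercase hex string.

Key hex bytes 5d 3b ad 99 c9 d3 ac fe 45 c9 is 10 bytes > B = 6, so hash it first: H(key) = 32, then zero-pad to 6 bytes: K' = 32 00 00 00 00 00.
K' ⊕ ipad = 04 36 36 36 36 36.  K' ⊕ opad = 6e 5c 5c 5c 5c 5c.
Inner input = (K'⊕ipad) ∥ m = 04 36 36 36 36 36 ∥ 6f 38.
Inner hash: sum = 4+54+54+54+54+54+111+56 = 441; mod 256 = 185 → b9.
Outer input = (K'⊕opad) ∥ inner = 6e 5c 5c 5c 5c 5c ∥ b9.
Outer hash (tag): sum = 110+92+92+92+92+92+185 = 755; mod 256 = 243 → f3.

f3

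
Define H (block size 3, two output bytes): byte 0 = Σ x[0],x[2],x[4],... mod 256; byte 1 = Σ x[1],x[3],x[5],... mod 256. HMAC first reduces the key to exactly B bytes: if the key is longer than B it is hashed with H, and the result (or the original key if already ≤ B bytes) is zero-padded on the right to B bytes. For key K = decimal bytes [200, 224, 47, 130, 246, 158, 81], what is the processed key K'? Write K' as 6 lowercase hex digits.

3e0000

|K| = 7 > B = 3, so first hash the key.
H(K): even-index sum = 574 mod 256 = 62; odd-index sum = 512 mod 256 = 0 → 3e 00.
Zero-pad H(K) = 3e 00 to 3 bytes: K' = 3e 00 00.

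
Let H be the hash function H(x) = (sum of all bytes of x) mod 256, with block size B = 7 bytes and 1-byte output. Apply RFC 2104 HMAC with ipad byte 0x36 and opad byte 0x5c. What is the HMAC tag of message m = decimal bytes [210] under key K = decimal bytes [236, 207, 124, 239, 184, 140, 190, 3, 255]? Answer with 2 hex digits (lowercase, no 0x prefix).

d0

Key decimal bytes [236, 207, 124, 239, 184, 140, 190, 3, 255] = ec cf 7c ef b8 8c be 03 ff is 9 bytes > B = 7, so hash it first: H(key) = 2a, then zero-pad to 7 bytes: K' = 2a 00 00 00 00 00 00.
K' ⊕ ipad = 1c 36 36 36 36 36 36.  K' ⊕ opad = 76 5c 5c 5c 5c 5c 5c.
Inner input = (K'⊕ipad) ∥ m = 1c 36 36 36 36 36 36 ∥ d2.
Inner hash: sum = 28+54+54+54+54+54+54+210 = 562; mod 256 = 50 → 32.
Outer input = (K'⊕opad) ∥ inner = 76 5c 5c 5c 5c 5c 5c ∥ 32.
Outer hash (tag): sum = 118+92+92+92+92+92+92+50 = 720; mod 256 = 208 → d0.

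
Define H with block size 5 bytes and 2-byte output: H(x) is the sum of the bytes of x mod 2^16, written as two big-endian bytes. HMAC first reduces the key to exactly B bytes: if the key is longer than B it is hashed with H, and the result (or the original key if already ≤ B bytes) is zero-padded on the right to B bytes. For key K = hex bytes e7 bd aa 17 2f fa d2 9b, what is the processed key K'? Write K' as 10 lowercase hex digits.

04fb000000

|K| = 8 > B = 5, so first hash the key.
H(K): sum = 231+189+170+23+47+250+210+155 = 1275 → 04 fb.
Zero-pad H(K) = 04 fb to 5 bytes: K' = 04 fb 00 00 00.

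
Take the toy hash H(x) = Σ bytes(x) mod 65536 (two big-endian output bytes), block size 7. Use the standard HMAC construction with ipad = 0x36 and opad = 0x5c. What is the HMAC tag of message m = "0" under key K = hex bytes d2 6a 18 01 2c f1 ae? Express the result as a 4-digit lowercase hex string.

03c5

Key hex bytes d2 6a 18 01 2c f1 ae is exactly B = 7 bytes: K' = d2 6a 18 01 2c f1 ae.
K' ⊕ ipad = e4 5c 2e 37 1a c7 98.  K' ⊕ opad = 8e 36 44 5d 70 ad f2.
Inner input = (K'⊕ipad) ∥ m = e4 5c 2e 37 1a c7 98 ∥ 30.
Inner hash: sum = 228+92+46+55+26+199+152+48 = 846 → 03 4e.
Outer input = (K'⊕opad) ∥ inner = 8e 36 44 5d 70 ad f2 ∥ 03 4e.
Outer hash (tag): sum = 142+54+68+93+112+173+242+3+78 = 965 → 03 c5.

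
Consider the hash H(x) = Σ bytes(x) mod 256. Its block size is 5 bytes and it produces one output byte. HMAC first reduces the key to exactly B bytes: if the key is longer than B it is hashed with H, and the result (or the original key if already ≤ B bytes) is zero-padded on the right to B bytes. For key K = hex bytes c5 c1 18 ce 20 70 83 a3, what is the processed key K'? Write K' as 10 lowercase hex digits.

2200000000

|K| = 8 > B = 5, so first hash the key.
H(K): sum = 197+193+24+206+32+112+131+163 = 1058; mod 256 = 34 → 22.
Zero-pad H(K) = 22 to 5 bytes: K' = 22 00 00 00 00.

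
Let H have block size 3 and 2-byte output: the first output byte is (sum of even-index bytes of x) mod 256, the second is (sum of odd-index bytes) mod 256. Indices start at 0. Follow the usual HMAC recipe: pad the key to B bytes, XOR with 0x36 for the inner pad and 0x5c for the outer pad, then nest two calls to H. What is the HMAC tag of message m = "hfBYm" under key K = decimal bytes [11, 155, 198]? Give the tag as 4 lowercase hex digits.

Key decimal bytes [11, 155, 198] = 0b 9b c6 is exactly B = 3 bytes: K' = 0b 9b c6.
K' ⊕ ipad = 3d ad f0.  K' ⊕ opad = 57 c7 9a.
Inner input = (K'⊕ipad) ∥ m = 3d ad f0 ∥ 68 66 42 59 6d.
Inner hash: even-index sum = 492 mod 256 = 236; odd-index sum = 452 mod 256 = 196 → ec c4.
Outer input = (K'⊕opad) ∥ inner = 57 c7 9a ∥ ec c4.
Outer hash (tag): even-index sum = 437 mod 256 = 181; odd-index sum = 435 mod 256 = 179 → b5 b3.

b5b3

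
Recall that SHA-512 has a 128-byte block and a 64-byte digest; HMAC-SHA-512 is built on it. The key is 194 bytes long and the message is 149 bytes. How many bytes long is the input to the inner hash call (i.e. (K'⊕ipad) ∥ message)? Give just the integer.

Key is 194 > 128 bytes, so it is hashed to 64 bytes then zero-padded to 128: |K'| = 128.
Inner input = (K'⊕ipad) ∥ m → 128 + 149 = 277 bytes.

277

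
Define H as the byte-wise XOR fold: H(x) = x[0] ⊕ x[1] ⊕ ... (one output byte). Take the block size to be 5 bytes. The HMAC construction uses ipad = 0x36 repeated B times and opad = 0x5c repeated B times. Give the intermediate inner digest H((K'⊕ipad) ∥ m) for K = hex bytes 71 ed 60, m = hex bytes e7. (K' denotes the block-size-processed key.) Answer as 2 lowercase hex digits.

2d

Key hex bytes 71 ed 60 is 3 bytes ≤ B = 5; zero-pad to 5 bytes: K' = 71 ed 60 00 00.
K' ⊕ ipad = 47 db 56 36 36.
Inner input = 47 db 56 36 36 ∥ e7.
Inner hash: XOR 47⊕db⊕56⊕36⊕36⊕e7 = 2d.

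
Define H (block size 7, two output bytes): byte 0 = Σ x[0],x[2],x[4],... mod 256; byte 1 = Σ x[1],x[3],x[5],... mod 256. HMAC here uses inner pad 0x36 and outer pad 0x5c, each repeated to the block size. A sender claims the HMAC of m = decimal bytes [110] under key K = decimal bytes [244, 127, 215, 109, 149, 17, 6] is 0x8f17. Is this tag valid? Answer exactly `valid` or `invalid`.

Key decimal bytes [244, 127, 215, 109, 149, 17, 6] = f4 7f d7 6d 95 11 06 is exactly B = 7 bytes: K' = f4 7f d7 6d 95 11 06.
K' ⊕ ipad = c2 49 e1 5b a3 27 30; K' ⊕ opad = a8 23 8b 31 c9 4d 5a.
Inner hash: even-index sum = 630 mod 256 = 118; odd-index sum = 313 mod 256 = 57 → 76 39.
Outer hash (recomputed tag): even-index sum = 655 mod 256 = 143; odd-index sum = 279 mod 256 = 23 → 8f 17.
Recomputed tag = 8f17; claimed = 8f17 → match.

valid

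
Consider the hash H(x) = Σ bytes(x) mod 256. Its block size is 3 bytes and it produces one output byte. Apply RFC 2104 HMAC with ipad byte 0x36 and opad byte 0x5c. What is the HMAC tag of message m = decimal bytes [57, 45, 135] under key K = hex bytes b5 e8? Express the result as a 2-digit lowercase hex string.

7d

Key hex bytes b5 e8 is 2 bytes ≤ B = 3; zero-pad to 3 bytes: K' = b5 e8 00.
K' ⊕ ipad = 83 de 36.  K' ⊕ opad = e9 b4 5c.
Inner input = (K'⊕ipad) ∥ m = 83 de 36 ∥ 39 2d 87.
Inner hash: sum = 131+222+54+57+45+135 = 644; mod 256 = 132 → 84.
Outer input = (K'⊕opad) ∥ inner = e9 b4 5c ∥ 84.
Outer hash (tag): sum = 233+180+92+132 = 637; mod 256 = 125 → 7d.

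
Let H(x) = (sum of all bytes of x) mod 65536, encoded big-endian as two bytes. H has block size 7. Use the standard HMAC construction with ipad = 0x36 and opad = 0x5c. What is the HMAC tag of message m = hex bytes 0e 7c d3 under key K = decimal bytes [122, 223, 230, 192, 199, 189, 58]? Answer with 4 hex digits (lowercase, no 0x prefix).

Key decimal bytes [122, 223, 230, 192, 199, 189, 58] = 7a df e6 c0 c7 bd 3a is exactly B = 7 bytes: K' = 7a df e6 c0 c7 bd 3a.
K' ⊕ ipad = 4c e9 d0 f6 f1 8b 0c.  K' ⊕ opad = 26 83 ba 9c 9b e1 66.
Inner input = (K'⊕ipad) ∥ m = 4c e9 d0 f6 f1 8b 0c ∥ 0e 7c d3.
Inner hash: sum = 76+233+208+246+241+139+12+14+124+211 = 1504 → 05 e0.
Outer input = (K'⊕opad) ∥ inner = 26 83 ba 9c 9b e1 66 ∥ 05 e0.
Outer hash (tag): sum = 38+131+186+156+155+225+102+5+224 = 1222 → 04 c6.

04c6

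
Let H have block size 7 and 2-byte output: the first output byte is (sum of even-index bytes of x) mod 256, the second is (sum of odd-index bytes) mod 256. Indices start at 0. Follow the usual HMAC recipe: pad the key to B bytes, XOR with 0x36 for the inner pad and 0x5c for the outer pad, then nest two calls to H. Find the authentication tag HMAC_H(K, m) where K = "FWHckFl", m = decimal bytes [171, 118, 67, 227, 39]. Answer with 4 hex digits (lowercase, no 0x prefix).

Key "FWHckFl" = 46 57 48 63 6b 46 6c is exactly B = 7 bytes: K' = 46 57 48 63 6b 46 6c.
K' ⊕ ipad = 70 61 7e 55 5d 70 5a.  K' ⊕ opad = 1a 0b 14 3f 37 1a 30.
Inner input = (K'⊕ipad) ∥ m = 70 61 7e 55 5d 70 5a ∥ ab 76 43 e3 27.
Inner hash: even-index sum = 766 mod 256 = 254; odd-index sum = 571 mod 256 = 59 → fe 3b.
Outer input = (K'⊕opad) ∥ inner = 1a 0b 14 3f 37 1a 30 ∥ fe 3b.
Outer hash (tag): even-index sum = 208 mod 256 = 208; odd-index sum = 354 mod 256 = 98 → d0 62.

d062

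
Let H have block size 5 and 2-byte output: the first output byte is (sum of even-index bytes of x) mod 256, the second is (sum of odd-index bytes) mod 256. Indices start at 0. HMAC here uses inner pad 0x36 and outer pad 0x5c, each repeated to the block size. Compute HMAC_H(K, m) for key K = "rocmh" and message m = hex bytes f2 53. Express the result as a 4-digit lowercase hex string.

Key "rocmh" = 72 6f 63 6d 68 is exactly B = 5 bytes: K' = 72 6f 63 6d 68.
K' ⊕ ipad = 44 59 55 5b 5e.  K' ⊕ opad = 2e 33 3f 31 34.
Inner input = (K'⊕ipad) ∥ m = 44 59 55 5b 5e ∥ f2 53.
Inner hash: even-index sum = 330 mod 256 = 74; odd-index sum = 422 mod 256 = 166 → 4a a6.
Outer input = (K'⊕opad) ∥ inner = 2e 33 3f 31 34 ∥ 4a a6.
Outer hash (tag): even-index sum = 327 mod 256 = 71; odd-index sum = 174 mod 256 = 174 → 47 ae.

47ae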